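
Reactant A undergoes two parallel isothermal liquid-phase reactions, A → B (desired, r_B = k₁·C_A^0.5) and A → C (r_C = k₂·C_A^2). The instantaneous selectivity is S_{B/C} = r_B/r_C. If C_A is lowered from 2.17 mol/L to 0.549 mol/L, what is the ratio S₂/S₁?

S_{B/C} = (k₁/k₂)·C_A^-1.5, so S₂/S₁ = (C_{A,2}/C_{A,1})^-1.5.
= (0.549/2.17)^(-1.5) = (0.2530)^(-1.5) = 7.86.

7.86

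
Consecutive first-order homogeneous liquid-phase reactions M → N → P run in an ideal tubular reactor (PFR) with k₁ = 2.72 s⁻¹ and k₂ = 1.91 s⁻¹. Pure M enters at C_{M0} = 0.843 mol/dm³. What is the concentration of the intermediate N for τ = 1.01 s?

0.230 mol/dm³

The intermediate concentration in a first-order A→B→C sequence is C_N = k₁C_{M0}(e^(−k₁τ) − e^(−k₂τ))/(k₂−k₁).
e^(−k₁τ) = e^(−2.72×1.01) = e^(−2.747) = 0.06411; e^(−k₂τ) = e^(−1.929) = 0.1453.
C_N = 2.72×0.843/(1.91−2.72) × (0.06411−0.1453) = (-2.831)×(-0.08117) = 0.2298 mol/dm³.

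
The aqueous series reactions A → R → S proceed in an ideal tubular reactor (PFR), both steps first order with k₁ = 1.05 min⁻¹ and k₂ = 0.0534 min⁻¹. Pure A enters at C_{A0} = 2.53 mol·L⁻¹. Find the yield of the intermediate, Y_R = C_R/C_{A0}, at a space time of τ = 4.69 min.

For first-order series with pure A initially, C_R(τ) = k₁C_{A0}/(k₂−k₁)·(e^(−k₁τ) − e^(−k₂τ)).
e^(−k₁τ) = e^(−1.05×4.69) = e^(−4.925) = 0.007266; e^(−k₂τ) = e^(−0.2504) = 0.7785.
C_R = 1.05×2.53/(0.0534−1.05) × (0.007266−0.7785) = (-2.666)×(-0.7712) = 2.056 mol·L⁻¹.
Y_R = C_R/C_{A0} = 2.056/2.53 = 0.813.

0.813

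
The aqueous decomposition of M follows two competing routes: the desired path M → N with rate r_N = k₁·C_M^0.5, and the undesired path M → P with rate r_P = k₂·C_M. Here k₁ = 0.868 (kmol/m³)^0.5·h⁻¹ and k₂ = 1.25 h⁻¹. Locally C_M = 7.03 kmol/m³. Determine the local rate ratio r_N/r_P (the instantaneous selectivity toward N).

0.262

S_{N/P} = r_N/r_P = (k₁·C_M^0.5)/(k₂·C_M) = (k₁/k₂)·C_M^-0.5.
= (0.868×7.030^0.5) / (1.25×7.030) = 2.301/8.787 = 0.262.
The undesired path is higher order in M, so low C_M (CSTR or dilute feed) favours N.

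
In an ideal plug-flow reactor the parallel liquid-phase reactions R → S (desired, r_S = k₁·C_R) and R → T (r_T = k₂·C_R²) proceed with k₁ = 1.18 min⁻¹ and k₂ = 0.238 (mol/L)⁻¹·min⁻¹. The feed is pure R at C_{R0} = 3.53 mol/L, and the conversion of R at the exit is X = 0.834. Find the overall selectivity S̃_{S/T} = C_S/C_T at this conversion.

C_R = C_{R0}(1−X) = 0.5860 mol/L.
Along a PFR/batch, dC_S/dC_R = −r_S/(r_S+r_T) = −k₁/(k₁+k₂·C_R).
Integrating from C_{R0} to C_R: C_S = (1.18/0.238)·ln[(1.18+0.238·3.53)/(1.18+0.238·0.586)] = 4.958·ln(2.020/1.319) = 2.112 mol/L.
C_T = (C_{R0}−C_R)−C_S = 0.8322 mol/L; S̃_{S/T} = 2.112/0.8322 = 2.54.

2.54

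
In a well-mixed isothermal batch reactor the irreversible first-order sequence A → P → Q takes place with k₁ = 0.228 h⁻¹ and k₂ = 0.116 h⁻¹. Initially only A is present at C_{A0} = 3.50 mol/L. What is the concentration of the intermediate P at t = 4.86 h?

1.70 mol/L

For first-order series with pure A initially, C_P(t) = k₁C_{A0}/(k₂−k₁)·(e^(−k₁t) − e^(−k₂t)).
e^(−k₁t) = e^(−0.228×4.86) = e^(−1.108) = 0.3302; e^(−k₂t) = e^(−0.5638) = 0.5691.
C_P = 0.228×3.50/(0.116−0.228) × (0.3302−0.5691) = (-7.125)×(-0.2389) = 1.702 mol/L.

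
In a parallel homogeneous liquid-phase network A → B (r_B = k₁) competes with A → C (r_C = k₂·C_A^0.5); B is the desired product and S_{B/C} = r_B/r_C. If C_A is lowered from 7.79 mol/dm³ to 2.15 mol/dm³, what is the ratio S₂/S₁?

S_{B/C} = (k₁/k₂)·C_A^-0.5, so S₂/S₁ = (C_{A,2}/C_{A,1})^-0.5.
= (2.15/7.79)^(-0.5) = (0.2760)^(-0.5) = 1.90.

1.90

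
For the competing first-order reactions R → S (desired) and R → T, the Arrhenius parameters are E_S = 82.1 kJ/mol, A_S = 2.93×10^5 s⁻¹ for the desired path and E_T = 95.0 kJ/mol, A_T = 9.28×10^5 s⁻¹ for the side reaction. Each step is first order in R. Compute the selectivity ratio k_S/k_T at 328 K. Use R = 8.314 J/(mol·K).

k_S/k_T = (A_S/A_T)·exp[−(E_S−E_T)/(RT)] = (A_S/A_T)·exp[(E_T−E_S)/(RT)].
(E_T−E_S)/(RT) = (95.0−82.1)×10³/(8.314×328) = 12900/2727 = 4.730.
k_S/k_T = (2.93×10^5/9.28×10^5)·exp(4.730) = 0.3157 × 113.4 = 35.8.

35.8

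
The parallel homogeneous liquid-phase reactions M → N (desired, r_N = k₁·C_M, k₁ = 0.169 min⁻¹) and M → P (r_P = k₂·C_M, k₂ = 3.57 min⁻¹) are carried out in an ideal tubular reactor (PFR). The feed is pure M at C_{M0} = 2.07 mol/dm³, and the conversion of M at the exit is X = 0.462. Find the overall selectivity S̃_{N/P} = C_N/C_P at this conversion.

C_M = C_{M0}(1−X) = 1.114 mol/dm³.
Both paths are first order in M, so the instantaneous fraction to N is constant: dC_N/d(−C_M) = k₁/(k₁+k₂) = 0.04520.
C_N = 0.04520·(C_{M0}−C_M) = 0.04520×0.9563 = 0.0432 mol/dm³.
C_P = (C_{M0}−C_M)−C_N = 0.9131 mol/dm³; S̃_{N/P} = 0.04323/0.9131 = 0.0473.

0.0473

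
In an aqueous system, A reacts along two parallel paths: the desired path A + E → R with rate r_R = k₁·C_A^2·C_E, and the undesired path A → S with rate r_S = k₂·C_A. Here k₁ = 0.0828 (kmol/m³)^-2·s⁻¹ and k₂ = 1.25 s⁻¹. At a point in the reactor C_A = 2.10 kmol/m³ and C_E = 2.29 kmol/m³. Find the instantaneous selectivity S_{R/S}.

0.319

S_{R/S} = r_R/r_S = (k₁·C_A^2·C_E)/(k₂·C_A) = (k₁/k₂)·C_A·C_E.
= (0.0828×2.100^2×2.290) / (1.25×2.100) = 0.8362/2.625 = 0.319.
Since the desired path is higher order in A, keeping C_A high (PFR or concentrated feed) favours R.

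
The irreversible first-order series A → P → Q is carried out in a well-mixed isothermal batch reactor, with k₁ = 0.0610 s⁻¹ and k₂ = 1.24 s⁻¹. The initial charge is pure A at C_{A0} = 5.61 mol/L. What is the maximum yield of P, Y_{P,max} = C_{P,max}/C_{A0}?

At the optimum, C_{P,max}/C_{A0} = (k₁/k₂)^[k₂/(k₂−k₁)].
= (0.0610/1.24)^(1.24/(1.24−0.0610)) = (0.04919)^(1.052) = 0.04209.

0.0421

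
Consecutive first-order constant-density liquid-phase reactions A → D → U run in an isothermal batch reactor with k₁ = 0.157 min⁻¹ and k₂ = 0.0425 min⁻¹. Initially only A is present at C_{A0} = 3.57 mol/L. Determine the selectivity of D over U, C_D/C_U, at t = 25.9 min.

The intermediate concentration in a first-order A→B→C sequence is C_D = k₁C_{A0}(e^(−k₁t) − e^(−k₂t))/(k₂−k₁).
e^(−k₁t) = e^(−0.157×25.9) = e^(−4.066) = 0.01714; e^(−k₂t) = e^(−1.101) = 0.3326.
C_D = 0.157×3.57/(0.0425−0.157) × (0.01714−0.3326) = (-4.895)×(-0.3155) = 1.544 mol/L.
C_A = C_{A0}e^(−k₁t) = 0.06119 mol/L, so C_U = C_{A0}−C_A−C_D = 1.964 mol/L; C_D/C_U = 0.786.

0.786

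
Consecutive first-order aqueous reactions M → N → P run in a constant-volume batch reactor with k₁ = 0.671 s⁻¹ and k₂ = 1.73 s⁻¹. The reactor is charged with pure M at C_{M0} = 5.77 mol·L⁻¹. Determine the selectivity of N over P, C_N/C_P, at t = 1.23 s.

0.562

Solving the coupled first-order balances gives C_N(t) = [k₁/(k₂−k₁)]·C_{M0}·(e^(−k₁t) − e^(−k₂t)).
e^(−k₁t) = e^(−0.671×1.23) = e^(−0.8253) = 0.4381; e^(−k₂t) = e^(−2.128) = 0.1191.
C_N = 0.671×5.77/(1.73−0.671) × (0.4381−0.1191) = 3.656×0.3190 = 1.166 mol·L⁻¹.
C_M = C_{M0}e^(−k₁t) = 2.528 mol·L⁻¹, so C_P = C_{M0}−C_M−C_N = 2.076 mol·L⁻¹; C_N/C_P = 0.562.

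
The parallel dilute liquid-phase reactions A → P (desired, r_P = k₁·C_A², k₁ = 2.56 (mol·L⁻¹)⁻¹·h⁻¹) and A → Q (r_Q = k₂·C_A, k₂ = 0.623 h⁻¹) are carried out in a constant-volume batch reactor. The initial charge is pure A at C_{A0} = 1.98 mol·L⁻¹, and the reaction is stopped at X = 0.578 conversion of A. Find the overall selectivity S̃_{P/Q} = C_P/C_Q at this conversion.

C_A = C_{A0}(1−X) = 0.8356 mol·L⁻¹.
Along a PFR/batch, dC_Q/dC_A = −r_Q/(r_P+r_Q) = −k₂/(k₂+k₁·C_A).
Integrating from C_{A0} to C_A: C_Q = (0.623/2.56)·ln[(0.623+2.56·1.98)/(0.623+2.56·0.836)] = 0.2434·ln(5.692/2.762) = 0.1760 mol·L⁻¹.
Then C_P = (C_{A0}−C_A) − C_Q = 1.144 − 0.1760 = 0.9685 mol·L⁻¹.
S̃_{P/Q} = C_P/C_Q = 0.9685/0.1760 = 5.50.

5.50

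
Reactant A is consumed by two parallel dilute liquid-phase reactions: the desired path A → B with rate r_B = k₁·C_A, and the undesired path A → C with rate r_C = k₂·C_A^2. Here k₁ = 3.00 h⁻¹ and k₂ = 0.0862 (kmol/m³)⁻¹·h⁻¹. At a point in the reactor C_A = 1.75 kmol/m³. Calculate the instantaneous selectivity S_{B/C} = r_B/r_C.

S_{B/C} = r_B/r_C = (k₁·C_A)/(k₂·C_A^2) = (k₁/k₂)·C_A⁻¹.
= (3.00×1.750) / (0.0862×1.750^2) = 5.250/0.2640 = 19.9.

19.9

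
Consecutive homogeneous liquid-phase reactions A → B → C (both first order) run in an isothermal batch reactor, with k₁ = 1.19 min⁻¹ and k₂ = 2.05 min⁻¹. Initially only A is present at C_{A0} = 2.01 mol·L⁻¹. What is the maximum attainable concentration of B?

0.550 mol·L⁻¹

Evaluating C_B at t_opt = ln(k₂/k₁)/(k₂−k₁) gives C_{B,max}/C_{A0} = (k₁/k₂)^[k₂/(k₂−k₁)].
= (1.19/2.05)^(2.05/(2.05−1.19)) = (0.5805)^(2.384) = 0.2735.
C_{B,max} = 0.2735×2.01 = 0.550 mol·L⁻¹.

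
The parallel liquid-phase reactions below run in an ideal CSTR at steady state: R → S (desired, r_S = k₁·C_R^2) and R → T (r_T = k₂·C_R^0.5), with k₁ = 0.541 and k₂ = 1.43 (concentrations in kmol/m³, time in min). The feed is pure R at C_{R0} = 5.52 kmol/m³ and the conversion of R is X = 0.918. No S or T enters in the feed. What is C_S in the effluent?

Exit C_R = C_{R0}(1−X) = 5.52×0.0820 = 0.4526 kmol/m³.
A CSTR operates uniformly at the exit composition, giving r_S = 0.1108 and r_T = 0.9621 (each k·C_R^n at C_R = 0.4526).
Fraction of consumed R going to S: r_S/(r_S+r_T) = 0.1033.
C_S = 0.1033·C_{R0}·X = 0.1033×5.52×0.918 = 0.523 kmol/m³.

0.523 kmol/m³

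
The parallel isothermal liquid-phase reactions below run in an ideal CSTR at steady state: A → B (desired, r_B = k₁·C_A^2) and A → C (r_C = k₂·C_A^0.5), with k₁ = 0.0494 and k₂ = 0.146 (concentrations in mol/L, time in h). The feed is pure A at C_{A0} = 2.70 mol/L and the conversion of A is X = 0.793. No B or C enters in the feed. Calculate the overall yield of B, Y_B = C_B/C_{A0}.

0.0982

Exit C_A = C_{A0}(1−X) = 2.70×0.207 = 0.5589 mol/L.
Rates in a CSTR are evaluated at the outlet concentration: r_B = 0.0494×0.5589^2 = 0.01543, r_C = 0.146×0.5589^0.5 = 0.1091.
Fraction of consumed A going to B: r_B/(r_B+r_C) = 0.1239.
C_B = 0.1239·C_{A0}·X = 0.1239×2.70×0.793 = 0.265 mol/L; Y_B = C_B/C_{A0} = 0.0982.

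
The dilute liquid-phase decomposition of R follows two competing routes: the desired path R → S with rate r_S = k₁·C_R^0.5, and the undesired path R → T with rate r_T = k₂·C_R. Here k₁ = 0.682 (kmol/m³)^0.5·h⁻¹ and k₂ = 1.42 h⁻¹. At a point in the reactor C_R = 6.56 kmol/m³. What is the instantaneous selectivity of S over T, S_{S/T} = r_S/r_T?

S_{S/T} = r_S/r_T = (k₁·C_R^0.5)/(k₂·C_R) = (k₁/k₂)·C_R^-0.5.
= (0.682×6.560^0.5) / (1.42×6.560) = 1.747/9.315 = 0.188.
The undesired path is higher order in R, so low C_R (CSTR or dilute feed) favours S.

0.188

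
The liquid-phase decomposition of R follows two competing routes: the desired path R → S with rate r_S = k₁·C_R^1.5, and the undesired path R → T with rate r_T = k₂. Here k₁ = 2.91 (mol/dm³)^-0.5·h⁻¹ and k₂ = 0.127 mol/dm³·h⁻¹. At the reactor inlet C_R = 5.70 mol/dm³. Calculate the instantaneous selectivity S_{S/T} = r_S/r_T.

312

S_{S/T} = r_S/r_T = (k₁·C_R^1.5)/(k₂) = (k₁/k₂)·C_R^1.5.
= (2.91×5.700^1.5) / (0.127) = 39.60/0.1270 = 312.
Since the desired path is higher order in R, keeping C_R high (PFR or concentrated feed) favours S.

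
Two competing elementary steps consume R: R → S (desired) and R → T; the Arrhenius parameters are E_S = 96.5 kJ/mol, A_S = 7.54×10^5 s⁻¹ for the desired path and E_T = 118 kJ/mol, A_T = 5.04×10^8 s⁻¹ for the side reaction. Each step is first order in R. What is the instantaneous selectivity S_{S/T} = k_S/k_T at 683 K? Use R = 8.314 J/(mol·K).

Since both paths have the same order in R, the concentration cancels and S_{S/T} = k_S/k_T = (A_S/A_T)·exp[(E_T−E_S)/(RT)].
(E_T−E_S)/(RT) = (118−96.5)×10³/(8.314×683) = 21500/5678 = 3.786.
k_S/k_T = (7.54×10^5/5.04×10^8)·exp(3.786) = 0.001496 × 44.09 = 0.0660.

0.0660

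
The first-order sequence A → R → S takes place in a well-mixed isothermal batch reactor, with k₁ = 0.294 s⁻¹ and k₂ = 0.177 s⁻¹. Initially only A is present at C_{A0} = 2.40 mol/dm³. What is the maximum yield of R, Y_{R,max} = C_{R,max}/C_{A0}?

At the optimum, C_{R,max}/C_{A0} = (k₁/k₂)^[k₂/(k₂−k₁)].
= (0.294/0.177)^(0.177/(0.177−0.294)) = (1.661)^(-1.513) = 0.4641.

0.464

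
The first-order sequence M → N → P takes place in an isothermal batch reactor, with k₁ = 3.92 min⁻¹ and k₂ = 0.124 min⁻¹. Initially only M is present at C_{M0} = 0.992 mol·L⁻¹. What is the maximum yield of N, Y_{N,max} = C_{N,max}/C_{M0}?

0.893

At the optimum, C_{N,max}/C_{M0} = (k₁/k₂)^[k₂/(k₂−k₁)].
= (3.92/0.124)^(0.124/(0.124−3.92)) = (31.61)^(-0.03267) = 0.8933.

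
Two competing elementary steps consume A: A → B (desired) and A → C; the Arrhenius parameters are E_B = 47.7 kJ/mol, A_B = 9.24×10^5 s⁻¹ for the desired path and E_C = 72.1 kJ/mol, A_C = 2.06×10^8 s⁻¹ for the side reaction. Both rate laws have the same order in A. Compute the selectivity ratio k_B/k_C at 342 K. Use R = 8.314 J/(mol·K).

With equal orders, S_{B/C} = k_B/k_C = (A_B/A_C)·exp[(E_C−E_B)/(RT)].
(E_C−E_B)/(RT) = (72.1−47.7)×10³/(8.314×342) = 24400/2843 = 8.581.
k_B/k_C = (9.24×10^5/2.06×10^8)·exp(8.581) = 0.004485 × 5331 = 23.9.

23.9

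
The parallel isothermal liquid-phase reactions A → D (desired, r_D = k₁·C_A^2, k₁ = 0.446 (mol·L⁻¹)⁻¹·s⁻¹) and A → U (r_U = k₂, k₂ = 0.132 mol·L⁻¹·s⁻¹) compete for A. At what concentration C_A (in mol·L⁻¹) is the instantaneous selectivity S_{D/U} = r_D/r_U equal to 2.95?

S_{D/U} = (k₁/k₂)·C_A^2 ⇒ C_A = (S·k₂/k₁)^(0.5).
= (2.95×0.132/0.446)^(0.5) = (0.8731)^(0.5) = 0.934 mol·L⁻¹.

0.934 mol·L⁻¹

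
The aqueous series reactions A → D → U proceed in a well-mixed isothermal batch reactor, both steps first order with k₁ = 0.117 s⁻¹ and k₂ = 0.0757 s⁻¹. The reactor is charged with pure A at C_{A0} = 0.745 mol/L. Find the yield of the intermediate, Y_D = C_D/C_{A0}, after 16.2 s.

Solving the coupled first-order balances gives C_D(t) = [k₁/(k₂−k₁)]·C_{A0}·(e^(−k₁t) − e^(−k₂t)).
e^(−k₁t) = e^(−0.117×16.2) = e^(−1.895) = 0.1503; e^(−k₂t) = e^(−1.226) = 0.2934.
C_D = 0.117×0.745/(0.0757−0.117) × (0.1503−0.2934) = (-2.111)×(-0.1431) = 0.3020 mol/L.
Y_D = C_D/C_{A0} = 0.3020/0.745 = 0.405.

0.405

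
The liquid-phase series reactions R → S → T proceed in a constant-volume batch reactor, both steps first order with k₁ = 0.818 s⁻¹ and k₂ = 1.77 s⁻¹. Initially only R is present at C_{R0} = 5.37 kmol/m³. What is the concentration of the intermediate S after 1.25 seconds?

1.15 kmol/m³

The intermediate concentration in a first-order A→B→C sequence is C_S = k₁C_{R0}(e^(−k₁t) − e^(−k₂t))/(k₂−k₁).
e^(−k₁t) = e^(−0.818×1.25) = e^(−1.022) = 0.3597; e^(−k₂t) = e^(−2.212) = 0.1094.
C_S = 0.818×5.37/(1.77−0.818) × (0.3597−0.1094) = 4.614×0.2503 = 1.155 kmol/m³.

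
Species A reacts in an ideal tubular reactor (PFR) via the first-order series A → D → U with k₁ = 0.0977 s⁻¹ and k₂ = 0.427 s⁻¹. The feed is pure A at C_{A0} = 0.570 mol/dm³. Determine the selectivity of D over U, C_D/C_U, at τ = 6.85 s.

For first-order series with pure A initially, C_D(τ) = k₁C_{A0}/(k₂−k₁)·(e^(−k₁τ) − e^(−k₂τ)).
e^(−k₁τ) = e^(−0.0977×6.85) = e^(−0.6692) = 0.5121; e^(−k₂τ) = e^(−2.925) = 0.05367.
C_D = 0.0977×0.570/(0.427−0.0977) × (0.5121−0.05367) = 0.1691×0.4584 = 0.07753 mol/dm³.
C_A = C_{A0}e^(−k₁τ) = 0.2919 mol/dm³, so C_U = C_{A0}−C_A−C_D = 0.2006 mol/dm³; C_D/C_U = 0.387.

0.387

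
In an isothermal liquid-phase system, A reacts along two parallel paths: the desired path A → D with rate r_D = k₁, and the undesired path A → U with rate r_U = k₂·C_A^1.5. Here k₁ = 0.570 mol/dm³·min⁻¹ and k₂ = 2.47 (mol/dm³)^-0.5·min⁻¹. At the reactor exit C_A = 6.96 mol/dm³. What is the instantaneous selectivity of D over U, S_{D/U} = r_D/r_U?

S_{D/U} = r_D/r_U = (k₁)/(k₂·C_A^1.5) = (k₁/k₂)·C_A^-1.5.
= (0.570) / (2.47×6.960^1.5) = 0.5700/45.35 = 0.0126.

0.0126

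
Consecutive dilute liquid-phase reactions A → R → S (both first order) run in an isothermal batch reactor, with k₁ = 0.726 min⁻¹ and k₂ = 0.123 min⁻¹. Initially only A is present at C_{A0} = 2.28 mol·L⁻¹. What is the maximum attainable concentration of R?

For a first-order series the maximum intermediate yield is C_{R,max}/C_{A0} = (k₁/k₂)^[k₂/(k₂−k₁)].
= (0.726/0.123)^(0.123/(0.123−0.726)) = (5.902)^(-0.2040) = 0.6962.
C_{R,max} = 0.6962×2.28 = 1.59 mol·L⁻¹.

1.59 mol·L⁻¹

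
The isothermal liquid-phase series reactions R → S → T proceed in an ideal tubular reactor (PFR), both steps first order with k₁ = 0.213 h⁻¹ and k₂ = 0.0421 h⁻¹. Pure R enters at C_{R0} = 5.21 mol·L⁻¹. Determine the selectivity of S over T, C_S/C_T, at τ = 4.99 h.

7.74

Solving the coupled first-order balances gives C_S(τ) = [k₁/(k₂−k₁)]·C_{R0}·(e^(−k₁τ) − e^(−k₂τ)).
e^(−k₁τ) = e^(−0.213×4.99) = e^(−1.063) = 0.3455; e^(−k₂τ) = e^(−0.2101) = 0.8105.
C_S = 0.213×5.21/(0.0421−0.213) × (0.3455−0.8105) = (-6.493)×(-0.4651) = 3.020 mol·L⁻¹.
C_R = C_{R0}e^(−k₁τ) = 1.800 mol·L⁻¹, so C_T = C_{R0}−C_R−C_S = 0.3903 mol·L⁻¹; C_S/C_T = 7.74.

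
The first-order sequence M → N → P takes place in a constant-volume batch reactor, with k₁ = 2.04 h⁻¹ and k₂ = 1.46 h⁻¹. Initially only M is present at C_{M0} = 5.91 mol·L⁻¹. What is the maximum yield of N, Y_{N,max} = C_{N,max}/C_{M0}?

0.431

Evaluating C_N at t_opt = ln(k₂/k₁)/(k₂−k₁) gives C_{N,max}/C_{M0} = (k₁/k₂)^[k₂/(k₂−k₁)].
= (2.04/1.46)^(1.46/(1.46−2.04)) = (1.397)^(-2.517) = 0.4308.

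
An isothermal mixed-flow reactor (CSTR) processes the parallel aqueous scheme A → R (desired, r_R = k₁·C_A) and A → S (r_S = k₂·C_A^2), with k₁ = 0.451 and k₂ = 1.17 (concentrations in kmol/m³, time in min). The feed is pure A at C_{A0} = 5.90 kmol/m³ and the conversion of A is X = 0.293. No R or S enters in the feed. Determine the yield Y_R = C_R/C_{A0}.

0.0248

Exit C_A = C_{A0}(1−X) = 5.90×0.707 = 4.171 kmol/m³.
In a CSTR the entire volume is at exit conditions, so r_R = 0.451×4.171 = 1.881 and r_S = 1.17×4.171^2 = 20.36.
Fraction of consumed A going to R: r_R/(r_R+r_S) = 0.08459.
C_R = 0.08459·C_{A0}·X = 0.08459×5.90×0.293 = 0.146 kmol/m³; Y_R = C_R/C_{A0} = 0.0248.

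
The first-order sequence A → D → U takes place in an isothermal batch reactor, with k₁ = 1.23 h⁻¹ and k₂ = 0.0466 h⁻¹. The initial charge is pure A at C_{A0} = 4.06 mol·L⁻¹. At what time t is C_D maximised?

2.77 h

Setting dC_D/dt = 0 gives t_opt = ln(k₂/k₁)/(k₂−k₁).
= ln(0.0466/1.23)/(0.0466−1.23) = ln(0.03789)/-1.183 = -3.273/-1.183 = 2.77 h.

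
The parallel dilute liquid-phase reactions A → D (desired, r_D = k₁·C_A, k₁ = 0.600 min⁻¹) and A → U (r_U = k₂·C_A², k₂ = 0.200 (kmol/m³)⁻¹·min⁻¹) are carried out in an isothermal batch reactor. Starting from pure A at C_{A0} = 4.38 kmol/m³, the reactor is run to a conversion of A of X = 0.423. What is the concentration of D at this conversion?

0.867 kmol/m³

C_A = C_{A0}(1−X) = 2.527 kmol/m³.
Along a PFR/batch, dC_D/dC_A = −r_D/(r_D+r_U) = −k₁/(k₁+k₂·C_A).
Integrating from C_{A0} to C_A: C_D = (0.600/0.200)·ln[(0.600+0.200·4.38)/(0.600+0.200·2.53)] = 3.000·ln(1.476/1.105) = 0.8672 kmol/m³.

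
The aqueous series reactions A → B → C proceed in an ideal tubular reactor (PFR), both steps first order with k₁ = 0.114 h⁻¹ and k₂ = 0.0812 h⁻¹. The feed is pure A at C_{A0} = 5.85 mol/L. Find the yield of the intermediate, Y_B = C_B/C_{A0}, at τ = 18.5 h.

0.352

For first-order series with pure A initially, C_B(τ) = k₁C_{A0}/(k₂−k₁)·(e^(−k₁τ) − e^(−k₂τ)).
e^(−k₁τ) = e^(−0.114×18.5) = e^(−2.109) = 0.1214; e^(−k₂τ) = e^(−1.502) = 0.2226.
C_B = 0.114×5.85/(0.0812−0.114) × (0.1214−0.2226) = (-20.33)×(-0.1013) = 2.059 mol/L.
Y_B = C_B/C_{A0} = 2.059/5.85 = 0.352.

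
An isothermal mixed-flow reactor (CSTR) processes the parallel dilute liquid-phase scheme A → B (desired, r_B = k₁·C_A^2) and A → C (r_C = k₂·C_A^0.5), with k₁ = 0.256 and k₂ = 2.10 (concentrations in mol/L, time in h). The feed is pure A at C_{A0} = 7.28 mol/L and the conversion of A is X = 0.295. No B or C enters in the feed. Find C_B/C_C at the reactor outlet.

Exit C_A = C_{A0}(1−X) = 7.28×0.705 = 5.132 mol/L.
A CSTR operates uniformly at the exit composition, giving r_B = 6.743 and r_C = 4.758 (each k·C_A^n at C_A = 5.132).
Overall selectivity = C_B/C_C = r_Bτ/(r_Cτ) = r_B/r_C = 1.42.

1.42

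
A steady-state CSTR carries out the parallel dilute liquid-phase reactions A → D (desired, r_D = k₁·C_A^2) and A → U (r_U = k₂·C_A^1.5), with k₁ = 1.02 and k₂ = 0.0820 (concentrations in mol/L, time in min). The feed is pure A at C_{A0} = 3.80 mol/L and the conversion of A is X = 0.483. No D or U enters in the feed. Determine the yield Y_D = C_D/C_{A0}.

Exit C_A = C_{A0}(1−X) = 3.80×0.517 = 1.965 mol/L.
Rates in a CSTR are evaluated at the outlet concentration: r_D = 1.02×1.965^2 = 3.937, r_U = 0.0820×1.965^1.5 = 0.2258.
Fraction of consumed A going to D: r_D/(r_D+r_U) = 0.9458.
C_D = 0.9458·C_{A0}·X = 0.9458×3.80×0.483 = 1.74 mol/L; Y_D = C_D/C_{A0} = 0.457.

0.457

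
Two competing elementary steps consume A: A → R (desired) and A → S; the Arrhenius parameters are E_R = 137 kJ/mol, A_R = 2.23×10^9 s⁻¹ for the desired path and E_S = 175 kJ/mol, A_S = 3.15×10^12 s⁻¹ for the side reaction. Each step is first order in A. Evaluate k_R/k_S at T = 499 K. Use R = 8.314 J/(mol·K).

6.73

With equal orders, S_{R/S} = k_R/k_S = (A_R/A_S)·exp[(E_S−E_R)/(RT)].
(E_S−E_R)/(RT) = (175−137)×10³/(8.314×499) = 38000/4149 = 9.160.
k_R/k_S = (2.23×10^9/3.15×10^12)·exp(9.160) = 7.079×10^-4 × 9505 = 6.73.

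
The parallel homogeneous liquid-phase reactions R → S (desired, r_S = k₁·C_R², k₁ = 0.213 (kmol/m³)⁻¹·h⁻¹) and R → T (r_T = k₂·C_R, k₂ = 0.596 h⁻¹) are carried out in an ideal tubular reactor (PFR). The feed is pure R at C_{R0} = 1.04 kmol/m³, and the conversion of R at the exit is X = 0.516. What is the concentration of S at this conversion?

C_R = C_{R0}(1−X) = 0.5034 kmol/m³.
Along a PFR/batch, dC_T/dC_R = −r_T/(r_S+r_T) = −k₂/(k₂+k₁·C_R).
Integrating from C_{R0} to C_R: C_T = (0.596/0.213)·ln[(0.596+0.213·1.04)/(0.596+0.213·0.503)] = 2.798·ln(0.8175/0.7032) = 0.4214 kmol/m³.
Then C_S = (C_{R0}−C_R) − C_T = 0.5366 − 0.4214 = 0.1152 kmol/m³.

0.115 kmol/m³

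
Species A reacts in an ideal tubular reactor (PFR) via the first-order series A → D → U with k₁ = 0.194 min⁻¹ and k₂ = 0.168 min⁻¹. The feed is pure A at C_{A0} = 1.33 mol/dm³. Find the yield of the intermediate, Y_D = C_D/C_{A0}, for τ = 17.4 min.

The intermediate concentration in a first-order A→B→C sequence is C_D = k₁C_{A0}(e^(−k₁τ) − e^(−k₂τ))/(k₂−k₁).
e^(−k₁τ) = e^(−0.194×17.4) = e^(−3.376) = 0.03420; e^(−k₂τ) = e^(−2.923) = 0.05376.
C_D = 0.194×1.33/(0.168−0.194) × (0.03420−0.05376) = (-9.924)×(-0.01956) = 0.1941 mol/dm³.
Y_D = C_D/C_{A0} = 0.1941/1.33 = 0.146.

0.146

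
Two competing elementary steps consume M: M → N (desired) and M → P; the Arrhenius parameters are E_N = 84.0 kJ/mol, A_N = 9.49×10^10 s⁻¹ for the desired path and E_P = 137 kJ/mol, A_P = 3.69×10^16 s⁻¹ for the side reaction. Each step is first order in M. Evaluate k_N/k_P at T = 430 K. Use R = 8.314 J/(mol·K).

7.06

k_N/k_P = (A_N/A_P)·exp[−(E_N−E_P)/(RT)] = (A_N/A_P)·exp[(E_P−E_N)/(RT)].
(E_P−E_N)/(RT) = (137−84.0)×10³/(8.314×430) = 53000/3575 = 14.83.
k_N/k_P = (9.49×10^10/3.69×10^16)·exp(14.83) = 2.572×10^-6 × 2.744×10^6 = 7.06.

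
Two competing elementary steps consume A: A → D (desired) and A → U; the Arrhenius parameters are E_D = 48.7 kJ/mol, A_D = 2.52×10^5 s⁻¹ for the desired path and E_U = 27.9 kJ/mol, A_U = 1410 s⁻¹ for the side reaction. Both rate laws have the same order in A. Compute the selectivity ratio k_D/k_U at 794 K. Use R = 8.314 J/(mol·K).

With equal orders, S_{D/U} = k_D/k_U = (A_D/A_U)·exp[(E_U−E_D)/(RT)].
(E_U−E_D)/(RT) = (27.9−48.7)×10³/(8.314×794) = -20800/6601 = -3.151.
k_D/k_U = (2.52×10^5/1410)·exp(-3.151) = 178.7 × 0.04281 = 7.65.
Since E_D > E_U, raising the temperature improves selectivity toward D.

7.65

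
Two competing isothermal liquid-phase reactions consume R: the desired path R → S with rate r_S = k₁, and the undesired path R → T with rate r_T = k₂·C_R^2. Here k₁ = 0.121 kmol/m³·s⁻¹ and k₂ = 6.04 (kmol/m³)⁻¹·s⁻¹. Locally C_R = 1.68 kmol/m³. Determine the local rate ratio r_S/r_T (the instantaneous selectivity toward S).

S_{S/T} = r_S/r_T = (k₁)/(k₂·C_R^2) = (k₁/k₂)·C_R^-2.
= (0.121) / (6.04×1.680^2) = 0.1210/17.05 = 0.00710.

0.00710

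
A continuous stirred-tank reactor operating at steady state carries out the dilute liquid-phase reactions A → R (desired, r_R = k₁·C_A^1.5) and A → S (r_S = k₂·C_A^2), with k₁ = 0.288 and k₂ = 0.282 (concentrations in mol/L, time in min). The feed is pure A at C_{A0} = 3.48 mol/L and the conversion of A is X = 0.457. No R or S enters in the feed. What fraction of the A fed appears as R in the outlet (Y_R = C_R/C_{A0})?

Exit C_A = C_{A0}(1−X) = 3.48×0.543 = 1.890 mol/L.
A CSTR operates uniformly at the exit composition, giving r_R = 0.7481 and r_S = 1.007 (each k·C_A^n at C_A = 1.890).
Fraction of consumed A going to R: r_R/(r_R+r_S) = 0.4263.
C_R = 0.4263·C_{A0}·X = 0.4263×3.48×0.457 = 0.678 mol/L; Y_R = C_R/C_{A0} = 0.195.

0.195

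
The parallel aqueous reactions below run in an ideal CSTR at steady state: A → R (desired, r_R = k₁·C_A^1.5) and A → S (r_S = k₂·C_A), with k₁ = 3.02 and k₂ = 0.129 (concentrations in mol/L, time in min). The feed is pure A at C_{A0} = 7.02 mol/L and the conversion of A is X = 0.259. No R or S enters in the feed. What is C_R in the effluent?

1.78 mol/L

Exit C_A = C_{A0}(1−X) = 7.02×0.741 = 5.202 mol/L.
Rates in a CSTR are evaluated at the outlet concentration: r_R = 3.02×5.202^1.5 = 35.83, r_S = 0.129×5.202 = 0.6710.
Fraction of consumed A going to R: r_R/(r_R+r_S) = 0.9816.
C_R = 0.9816·C_{A0}·X = 0.9816×7.02×0.259 = 1.78 mol/L.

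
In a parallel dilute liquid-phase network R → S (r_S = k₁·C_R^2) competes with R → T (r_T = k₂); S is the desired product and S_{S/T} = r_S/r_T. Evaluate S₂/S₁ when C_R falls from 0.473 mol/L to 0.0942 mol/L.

0.0397

S_{S/T} = (k₁/k₂)·C_R^2, so S₂/S₁ = (C_{R,2}/C_{R,1})^2.
= (0.0942/0.473)^2 = (0.1992)^2 = 0.0397.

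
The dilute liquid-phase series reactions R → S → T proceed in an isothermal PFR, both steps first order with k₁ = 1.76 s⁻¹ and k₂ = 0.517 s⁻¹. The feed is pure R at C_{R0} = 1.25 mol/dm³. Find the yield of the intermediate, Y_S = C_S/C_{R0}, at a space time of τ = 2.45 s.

0.380

The intermediate concentration in a first-order A→B→C sequence is C_S = k₁C_{R0}(e^(−k₁τ) − e^(−k₂τ))/(k₂−k₁).
e^(−k₁τ) = e^(−1.76×2.45) = e^(−4.312) = 0.01341; e^(−k₂τ) = e^(−1.267) = 0.2818.
C_S = 1.76×1.25/(0.517−1.76) × (0.01341−0.2818) = (-1.770)×(-0.2684) = 0.4750 mol/dm³.
Y_S = C_S/C_{R0} = 0.4750/1.25 = 0.380.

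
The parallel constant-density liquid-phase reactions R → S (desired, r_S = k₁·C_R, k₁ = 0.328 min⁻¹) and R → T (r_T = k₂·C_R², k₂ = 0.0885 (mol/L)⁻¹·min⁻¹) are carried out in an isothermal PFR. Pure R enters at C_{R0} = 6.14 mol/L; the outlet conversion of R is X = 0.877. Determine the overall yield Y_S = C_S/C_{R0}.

C_R = C_{R0}(1−X) = 0.7552 mol/L.
Along a PFR/batch, dC_S/dC_R = −r_S/(r_S+r_T) = −k₁/(k₁+k₂·C_R).
Integrating from C_{R0} to C_R: C_S = (0.328/0.0885)·ln[(0.328+0.0885·6.14)/(0.328+0.0885·0.755)] = 3.706·ln(0.8714/0.3948) = 2.934 mol/L.
Y_S = C_S/C_{R0} = 2.934/6.14 = 0.478.

0.478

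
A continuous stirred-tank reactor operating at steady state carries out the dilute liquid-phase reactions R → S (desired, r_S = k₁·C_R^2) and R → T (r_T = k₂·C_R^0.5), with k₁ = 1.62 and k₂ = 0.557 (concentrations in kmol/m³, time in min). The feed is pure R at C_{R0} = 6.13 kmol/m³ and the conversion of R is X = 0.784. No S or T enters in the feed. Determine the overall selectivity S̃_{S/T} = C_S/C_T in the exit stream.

4.43

Exit C_R = C_{R0}(1−X) = 6.13×0.216 = 1.324 kmol/m³.
Rates in a CSTR are evaluated at the outlet concentration: r_S = 1.62×1.324^2 = 2.840, r_T = 0.557×1.324^0.5 = 0.6409.
Overall selectivity = C_S/C_T = r_Sτ/(r_Tτ) = r_S/r_T = 4.43.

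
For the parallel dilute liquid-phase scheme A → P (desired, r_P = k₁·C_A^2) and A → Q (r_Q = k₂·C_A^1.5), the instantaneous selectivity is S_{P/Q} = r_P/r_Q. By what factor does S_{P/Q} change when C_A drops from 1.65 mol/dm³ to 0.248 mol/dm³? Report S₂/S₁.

0.388

S_{P/Q} = (k₁/k₂)·C_A^0.5, so S₂/S₁ = (C_{A,2}/C_{A,1})^0.5.
= (0.248/1.65)^0.5 = (0.1503)^0.5 = 0.388.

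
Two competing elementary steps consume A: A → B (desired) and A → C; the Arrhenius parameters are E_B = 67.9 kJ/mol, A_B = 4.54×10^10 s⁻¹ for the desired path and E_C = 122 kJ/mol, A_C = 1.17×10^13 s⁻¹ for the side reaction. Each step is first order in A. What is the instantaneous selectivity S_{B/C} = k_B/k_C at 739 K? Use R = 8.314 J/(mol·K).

25.9

With equal orders, S_{B/C} = k_B/k_C = (A_B/A_C)·exp[(E_C−E_B)/(RT)].
(E_C−E_B)/(RT) = (122−67.9)×10³/(8.314×739) = 54100/6144 = 8.805.
k_B/k_C = (4.54×10^10/1.17×10^13)·exp(8.805) = 0.003880 × 6669 = 25.9.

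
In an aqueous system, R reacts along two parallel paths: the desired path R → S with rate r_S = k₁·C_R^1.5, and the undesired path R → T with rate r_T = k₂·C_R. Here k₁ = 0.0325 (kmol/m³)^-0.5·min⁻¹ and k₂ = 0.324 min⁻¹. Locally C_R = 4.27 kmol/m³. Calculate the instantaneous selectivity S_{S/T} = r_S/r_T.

0.207

S_{S/T} = r_S/r_T = (k₁·C_R^1.5)/(k₂·C_R) = (k₁/k₂)·C_R^0.5.
= (0.0325×4.270^1.5) / (0.324×4.270) = 0.2868/1.383 = 0.207.
Since the desired path is higher order in R, keeping C_R high (PFR or concentrated feed) favours S.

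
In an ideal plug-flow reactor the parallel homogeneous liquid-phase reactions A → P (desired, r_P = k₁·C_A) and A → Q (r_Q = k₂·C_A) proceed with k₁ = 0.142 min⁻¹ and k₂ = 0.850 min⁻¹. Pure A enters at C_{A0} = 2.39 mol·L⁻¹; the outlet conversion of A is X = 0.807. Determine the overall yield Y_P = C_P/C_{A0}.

0.116

C_A = C_{A0}(1−X) = 0.4613 mol·L⁻¹.
Both paths are first order in A, so the instantaneous fraction to P is constant: dC_P/d(−C_A) = k₁/(k₁+k₂) = 0.1431.
C_P = 0.1431·(C_{A0}−C_A) = 0.1431×1.929 = 0.276 mol·L⁻¹.
Y_P = C_P/C_{A0} = 0.2761/2.39 = 0.116.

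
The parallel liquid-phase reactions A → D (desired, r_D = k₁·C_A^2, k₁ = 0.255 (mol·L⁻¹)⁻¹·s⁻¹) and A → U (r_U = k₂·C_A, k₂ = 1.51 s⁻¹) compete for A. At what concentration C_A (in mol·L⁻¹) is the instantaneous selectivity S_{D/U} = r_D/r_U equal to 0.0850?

S_{D/U} = (k₁/k₂)·C_A ⇒ C_A = S·k₂/k₁.
= 0.0850×1.51/0.255 = 0.503 mol·L⁻¹.

0.503 mol·L⁻¹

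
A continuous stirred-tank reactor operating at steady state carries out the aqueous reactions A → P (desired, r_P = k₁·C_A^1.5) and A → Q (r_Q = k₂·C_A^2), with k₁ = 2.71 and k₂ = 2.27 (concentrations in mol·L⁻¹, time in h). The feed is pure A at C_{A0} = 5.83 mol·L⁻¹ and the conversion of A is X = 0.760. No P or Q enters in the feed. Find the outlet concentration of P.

2.23 mol·L⁻¹

Exit C_A = C_{A0}(1−X) = 5.83×0.240 = 1.399 mol·L⁻¹.
A CSTR operates uniformly at the exit composition, giving r_P = 4.485 and r_Q = 4.444 (each k·C_A^n at C_A = 1.399).
Fraction of consumed A going to P: r_P/(r_P+r_Q) = 0.5023.
C_P = 0.5023·C_{A0}·X = 0.5023×5.83×0.760 = 2.23 mol·L⁻¹.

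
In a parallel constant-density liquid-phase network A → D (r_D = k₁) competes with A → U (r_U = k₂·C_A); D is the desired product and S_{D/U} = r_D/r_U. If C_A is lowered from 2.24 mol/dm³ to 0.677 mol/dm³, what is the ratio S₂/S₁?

S_{D/U} = (k₁/k₂)·C_A⁻¹, so S₂/S₁ = (C_{A,2}/C_{A,1})⁻¹.
= 2.24/0.677 = 3.31.

3.31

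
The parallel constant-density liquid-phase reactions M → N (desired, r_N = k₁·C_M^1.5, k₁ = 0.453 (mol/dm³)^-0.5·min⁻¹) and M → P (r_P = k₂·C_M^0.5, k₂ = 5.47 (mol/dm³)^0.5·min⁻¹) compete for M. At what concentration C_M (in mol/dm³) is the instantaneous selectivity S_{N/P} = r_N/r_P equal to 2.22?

26.8 mol/dm³

S_{N/P} = (k₁/k₂)·C_M ⇒ C_M = S·k₂/k₁.
= 2.22×5.47/0.453 = 26.8 mol/dm³.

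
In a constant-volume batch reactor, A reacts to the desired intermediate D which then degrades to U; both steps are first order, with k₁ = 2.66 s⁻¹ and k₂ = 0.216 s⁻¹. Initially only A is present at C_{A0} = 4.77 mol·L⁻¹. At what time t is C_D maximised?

The intermediate peaks when r₁ = r₂, i.e. k₁e^(−k₁t) = k₂e^(−k₂t), giving t_opt = ln(k₂/k₁)/(k₂−k₁).
= ln(0.216/2.66)/(0.216−2.66) = ln(0.08120)/-2.444 = -2.511/-2.444 = 1.03 s.

1.03 s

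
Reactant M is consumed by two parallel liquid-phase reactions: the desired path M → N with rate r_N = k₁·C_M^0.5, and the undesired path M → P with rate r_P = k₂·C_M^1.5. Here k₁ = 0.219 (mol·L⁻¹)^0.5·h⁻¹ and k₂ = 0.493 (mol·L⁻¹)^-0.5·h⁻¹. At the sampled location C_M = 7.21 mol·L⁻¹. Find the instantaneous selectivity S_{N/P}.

0.0616

S_{N/P} = r_N/r_P = (k₁·C_M^0.5)/(k₂·C_M^1.5) = (k₁/k₂)·C_M⁻¹.
= (0.219×7.210^0.5) / (0.493×7.210^1.5) = 0.5880/9.544 = 0.0616.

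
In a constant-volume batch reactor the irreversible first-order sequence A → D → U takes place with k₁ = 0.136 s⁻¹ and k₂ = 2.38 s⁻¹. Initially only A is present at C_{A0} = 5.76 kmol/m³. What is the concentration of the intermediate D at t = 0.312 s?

The intermediate concentration in a first-order A→B→C sequence is C_D = k₁C_{A0}(e^(−k₁t) − e^(−k₂t))/(k₂−k₁).
e^(−k₁t) = e^(−0.136×0.312) = e^(−0.04243) = 0.9585; e^(−k₂t) = e^(−0.7426) = 0.4759.
C_D = 0.136×5.76/(2.38−0.136) × (0.9585−0.4759) = 0.3491×0.4826 = 0.1685 kmol/m³.

0.168 kmol/m³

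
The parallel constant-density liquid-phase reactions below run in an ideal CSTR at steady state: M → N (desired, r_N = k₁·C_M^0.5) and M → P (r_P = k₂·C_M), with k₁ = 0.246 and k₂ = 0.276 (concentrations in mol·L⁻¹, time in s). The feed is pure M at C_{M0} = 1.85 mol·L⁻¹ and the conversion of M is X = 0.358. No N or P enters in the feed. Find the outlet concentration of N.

Exit C_M = C_{M0}(1−X) = 1.85×0.642 = 1.188 mol·L⁻¹.
Rates in a CSTR are evaluated at the outlet concentration: r_N = 0.246×1.188^0.5 = 0.2681, r_P = 0.276×1.188 = 0.3278.
Fraction of consumed M going to N: r_N/(r_N+r_P) = 0.4499.
C_N = 0.4499·C_{M0}·X = 0.4499×1.85×0.358 = 0.298 mol·L⁻¹.

0.298 mol·L⁻¹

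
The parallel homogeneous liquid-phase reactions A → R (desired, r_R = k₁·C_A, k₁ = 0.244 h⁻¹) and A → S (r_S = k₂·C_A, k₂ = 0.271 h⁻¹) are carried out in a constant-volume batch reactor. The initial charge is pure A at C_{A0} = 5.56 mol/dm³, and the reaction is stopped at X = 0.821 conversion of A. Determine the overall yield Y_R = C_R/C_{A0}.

C_A = C_{A0}(1−X) = 0.9952 mol/dm³.
Both paths are first order in A, so the instantaneous fraction to R is constant: dC_R/d(−C_A) = k₁/(k₁+k₂) = 0.4738.
C_R = 0.4738·(C_{A0}−C_A) = 0.4738×4.565 = 2.16 mol/dm³.
Y_R = C_R/C_{A0} = 2.163/5.56 = 0.389.

0.389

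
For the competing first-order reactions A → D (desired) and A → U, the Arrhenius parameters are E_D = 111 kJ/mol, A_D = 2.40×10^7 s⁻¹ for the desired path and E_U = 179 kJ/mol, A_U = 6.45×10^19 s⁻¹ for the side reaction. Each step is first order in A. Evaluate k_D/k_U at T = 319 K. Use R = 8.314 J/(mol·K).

0.0508

With equal orders, S_{D/U} = k_D/k_U = (A_D/A_U)·exp[(E_U−E_D)/(RT)].
(E_U−E_D)/(RT) = (179−111)×10³/(8.314×319) = 68000/2652 = 25.64.
k_D/k_U = (2.40×10^7/6.45×10^19)·exp(25.64) = 3.721×10^-13 × 1.365×10^11 = 0.0508.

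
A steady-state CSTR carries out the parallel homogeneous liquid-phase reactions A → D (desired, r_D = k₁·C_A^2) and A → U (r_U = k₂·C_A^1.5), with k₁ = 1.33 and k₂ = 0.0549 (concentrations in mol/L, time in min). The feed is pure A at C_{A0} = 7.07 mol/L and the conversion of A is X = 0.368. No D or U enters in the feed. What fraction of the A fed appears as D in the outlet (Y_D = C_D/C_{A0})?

0.361

Exit C_A = C_{A0}(1−X) = 7.07×0.632 = 4.468 mol/L.
Rates in a CSTR are evaluated at the outlet concentration: r_D = 1.33×4.468^2 = 26.55, r_U = 0.0549×4.468^1.5 = 0.5185.
Fraction of consumed A going to D: r_D/(r_D+r_U) = 0.9808.
C_D = 0.9808·C_{A0}·X = 0.9808×7.07×0.368 = 2.55 mol/L; Y_D = C_D/C_{A0} = 0.361.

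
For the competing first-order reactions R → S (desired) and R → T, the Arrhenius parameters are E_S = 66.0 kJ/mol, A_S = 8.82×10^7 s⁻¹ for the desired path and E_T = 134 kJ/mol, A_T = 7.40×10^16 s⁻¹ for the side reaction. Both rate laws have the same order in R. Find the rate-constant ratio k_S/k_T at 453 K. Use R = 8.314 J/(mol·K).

k_S/k_T = (A_S/A_T)·exp[−(E_S−E_T)/(RT)] = (A_S/A_T)·exp[(E_T−E_S)/(RT)].
(E_T−E_S)/(RT) = (134−66.0)×10³/(8.314×453) = 68000/3766 = 18.06.
k_S/k_T = (8.82×10^7/7.40×10^16)·exp(18.06) = 1.192×10^-9 × 6.938×10^7 = 0.0827.

0.0827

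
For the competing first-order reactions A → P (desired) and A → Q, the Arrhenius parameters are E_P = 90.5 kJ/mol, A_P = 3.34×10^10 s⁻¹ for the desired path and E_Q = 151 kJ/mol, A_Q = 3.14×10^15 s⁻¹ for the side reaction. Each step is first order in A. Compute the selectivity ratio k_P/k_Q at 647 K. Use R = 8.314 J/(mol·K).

Since both paths have the same order in A, the concentration cancels and S_{P/Q} = k_P/k_Q = (A_P/A_Q)·exp[(E_Q−E_P)/(RT)].
(E_Q−E_P)/(RT) = (151−90.5)×10³/(8.314×647) = 60500/5379 = 11.25.
k_P/k_Q = (3.34×10^10/3.14×10^15)·exp(11.25) = 1.064×10^-5 × 76658 = 0.815.
Since E_P < E_Q, lowering the temperature improves selectivity toward P.

0.815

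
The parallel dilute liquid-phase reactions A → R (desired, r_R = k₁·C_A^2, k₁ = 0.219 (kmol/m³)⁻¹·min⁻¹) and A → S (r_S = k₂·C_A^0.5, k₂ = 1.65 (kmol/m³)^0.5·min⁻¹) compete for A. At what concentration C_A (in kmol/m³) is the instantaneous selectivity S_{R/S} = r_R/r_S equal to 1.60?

S_{R/S} = (k₁/k₂)·C_A^1.5 ⇒ C_A = (S·k₂/k₁)^(1/1.5).
= (1.60×1.65/0.219)^(0.6667) = (12.05)^(0.6667) = 5.26 kmol/m³.

5.26 kmol/m³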